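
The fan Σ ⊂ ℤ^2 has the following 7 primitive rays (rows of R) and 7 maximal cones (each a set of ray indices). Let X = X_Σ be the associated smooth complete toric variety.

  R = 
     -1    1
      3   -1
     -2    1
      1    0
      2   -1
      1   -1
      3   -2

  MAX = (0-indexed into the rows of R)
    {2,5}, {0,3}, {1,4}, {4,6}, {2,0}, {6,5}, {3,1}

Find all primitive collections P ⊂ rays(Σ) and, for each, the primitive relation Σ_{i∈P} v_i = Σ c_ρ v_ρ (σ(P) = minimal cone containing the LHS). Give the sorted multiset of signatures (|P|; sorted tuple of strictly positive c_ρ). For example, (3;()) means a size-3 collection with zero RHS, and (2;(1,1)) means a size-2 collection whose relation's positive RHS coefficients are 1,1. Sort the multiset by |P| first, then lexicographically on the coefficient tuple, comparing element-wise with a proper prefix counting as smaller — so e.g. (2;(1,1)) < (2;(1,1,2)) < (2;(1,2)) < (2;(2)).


14 minimal non-faces of Δ(Σ) (on 7 rays):

  P = {0,5}:  v_{0} + v_{5} = 0 — sig = (2;())
  P = {2,4}:  v_{2} + v_{4} = 0 — sig = (2;())
  P = {0,4}:  v_{0} + v_{4} = v_{3} — sig = (2;(1))
  P = {0,6}:  v_{0} + v_{6} = v_{4} — sig = (2;(1))
  P = {1,2}:  v_{1} + v_{2} = v_{3} — sig = (2;(1))
  P = {2,3}:  v_{2} + v_{3} = v_{0} — sig = (2;(1))
  P = {2,6}:  v_{2} + v_{6} = v_{5} — sig = (2;(1))
  P = {3,4}:  v_{3} + v_{4} = v_{1} — sig = (2;(1))
  P = {3,5}:  v_{3} + v_{5} = v_{4} — sig = (2;(1))
  P = {4,5}:  v_{4} + v_{5} = v_{6} — sig = (2;(1))
  P = {0,1}:  v_{0} + v_{1} = 2·v_{3} — sig = (2;(2))
  P = {1,5}:  v_{1} + v_{5} = 2·v_{4} — sig = (2;(2))
  P = {3,6}:  v_{3} + v_{6} = 2·v_{4} — sig = (2;(2))
  P = {1,6}:  v_{1} + v_{6} = 3·v_{4} — sig = (2;(3))

Hence PRS(X_Σ) =
[(2;()), (2;()), (2;(1)), (2;(1)), (2;(1)), (2;(1)), (2;(1)), (2;(1)), (2;(1)), (2;(1)), (2;(2)), (2;(2)), (2;(2)), (2;(3))]


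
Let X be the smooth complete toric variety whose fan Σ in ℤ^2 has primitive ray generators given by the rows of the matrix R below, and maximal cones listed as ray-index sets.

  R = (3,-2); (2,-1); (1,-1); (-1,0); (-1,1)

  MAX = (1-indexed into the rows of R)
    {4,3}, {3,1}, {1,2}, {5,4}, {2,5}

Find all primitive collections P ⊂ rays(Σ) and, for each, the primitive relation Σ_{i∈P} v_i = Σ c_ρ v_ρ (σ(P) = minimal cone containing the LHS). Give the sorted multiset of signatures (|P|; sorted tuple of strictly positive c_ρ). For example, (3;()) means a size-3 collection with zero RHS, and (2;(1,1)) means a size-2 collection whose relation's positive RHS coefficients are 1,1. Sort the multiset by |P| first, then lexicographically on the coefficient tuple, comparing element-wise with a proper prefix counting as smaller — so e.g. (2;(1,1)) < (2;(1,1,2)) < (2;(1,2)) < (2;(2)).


5 collections generate NE(X_Σ); each relation:

  {3,5}:  v_{3} + v_{5} = 0 ; sig = (2;())
  {1,5}:  v_{1} + v_{5} = v_{2} ; sig = (2;(1))
  {2,3}:  v_{2} + v_{3} = v_{1} ; sig = (2;(1))
  {2,4}:  v_{2} + v_{4} = v_{3} ; sig = (2;(1))
  {1,4}:  v_{1} + v_{4} = 2·v_{3} ; sig = (2;(2))

Signatures (|P|; sorted positive RHS coefficients), sorted:
    (2;())
    (2;(1))
    (2;(1))
    (2;(1))
    (2;(2))


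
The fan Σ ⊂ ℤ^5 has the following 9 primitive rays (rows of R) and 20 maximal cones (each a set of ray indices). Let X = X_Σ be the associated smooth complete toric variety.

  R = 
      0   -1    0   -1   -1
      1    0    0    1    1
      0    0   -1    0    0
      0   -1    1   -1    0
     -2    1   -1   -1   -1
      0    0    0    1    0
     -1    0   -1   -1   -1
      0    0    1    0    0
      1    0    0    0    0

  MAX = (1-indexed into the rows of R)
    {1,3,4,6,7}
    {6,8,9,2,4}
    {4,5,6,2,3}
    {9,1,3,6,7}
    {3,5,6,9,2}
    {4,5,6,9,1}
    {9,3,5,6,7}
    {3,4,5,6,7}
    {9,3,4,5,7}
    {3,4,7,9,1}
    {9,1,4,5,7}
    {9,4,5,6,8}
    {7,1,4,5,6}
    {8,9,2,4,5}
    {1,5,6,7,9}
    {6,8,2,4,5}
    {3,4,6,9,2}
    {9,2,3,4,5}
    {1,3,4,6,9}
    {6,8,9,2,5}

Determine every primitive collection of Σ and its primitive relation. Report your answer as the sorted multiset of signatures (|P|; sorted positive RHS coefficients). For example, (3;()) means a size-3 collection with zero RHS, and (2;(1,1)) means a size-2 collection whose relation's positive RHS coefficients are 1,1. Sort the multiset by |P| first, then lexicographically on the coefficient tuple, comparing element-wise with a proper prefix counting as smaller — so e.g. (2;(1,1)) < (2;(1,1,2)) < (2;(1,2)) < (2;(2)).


Σ has 9 primitive collections:

  • {3,8}:  v_{3} + v_{8} = 0 — sig = (2;())
  • {2,7}:  v_{2} + v_{7} = v_{3} — sig = (2;(1))
  • {1,2}:  v_{1} + v_{2} = v_{3} + v_{4} + v_{6} + v_{9} — sig = (2;(1,1,1,1))
  • {7,8}:  v_{7} + v_{8} = v_{4} + v_{5} + v_{6} + v_{9} — sig = (2;(1,1,1,1))
  • {1,8}:  v_{1} + v_{8} = 2·v_{4} + v_{5} + 2·v_{6} + 2·v_{9} — sig = (2;(1,2,2,2))
  • {1,3,5}:  v_{1} + v_{3} + v_{5} = 2·v_{7} — sig = (3;(2))
  • {4,6,7,9}:  v_{4} + v_{6} + v_{7} + v_{9} = v_{1} — sig = (4;(1))
  • {2,4,5,6,9}:  v_{2} + v_{4} + v_{5} + v_{6} + v_{9} = 0 — sig = (5;())
  • {3,4,5,6,9}:  v_{3} + v_{4} + v_{5} + v_{6} + v_{9} = v_{7} — sig = (5;(1))

so the primitive-relation signature multiset is
    (2;())
    (2;(1))
    (2;(1,1,1,1))
    (2;(1,1,1,1))
    (2;(1,2,2,2))
    (3;(2))
    (4;(1))
    (5;())
    (5;(1))


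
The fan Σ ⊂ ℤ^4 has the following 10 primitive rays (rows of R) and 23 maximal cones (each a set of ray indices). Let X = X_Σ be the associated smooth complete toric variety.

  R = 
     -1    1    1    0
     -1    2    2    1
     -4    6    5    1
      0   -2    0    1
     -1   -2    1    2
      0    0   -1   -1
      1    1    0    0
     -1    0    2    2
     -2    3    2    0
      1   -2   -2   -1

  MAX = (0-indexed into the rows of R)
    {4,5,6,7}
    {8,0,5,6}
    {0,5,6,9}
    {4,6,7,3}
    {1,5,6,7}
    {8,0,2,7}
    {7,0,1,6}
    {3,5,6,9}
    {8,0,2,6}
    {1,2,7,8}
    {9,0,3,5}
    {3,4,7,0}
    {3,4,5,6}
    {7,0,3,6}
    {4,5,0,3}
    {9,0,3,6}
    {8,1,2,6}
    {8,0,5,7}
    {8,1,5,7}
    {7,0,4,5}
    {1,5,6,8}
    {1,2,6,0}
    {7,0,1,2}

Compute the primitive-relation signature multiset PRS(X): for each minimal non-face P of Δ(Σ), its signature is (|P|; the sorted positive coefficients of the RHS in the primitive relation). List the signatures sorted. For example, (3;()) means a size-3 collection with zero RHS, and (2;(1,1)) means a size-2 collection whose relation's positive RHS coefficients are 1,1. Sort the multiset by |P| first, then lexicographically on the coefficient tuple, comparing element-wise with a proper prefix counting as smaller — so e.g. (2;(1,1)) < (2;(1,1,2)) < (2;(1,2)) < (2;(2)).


Minimal non-faces — 20 found among 10 rays, 23 max cones:

  • {1,9}:  v_{1} + v_{9} = 0  ⟹  sig = (2;())
  • {1,3}:  v_{1} + v_{3} = v_{7}  ⟹  sig = (2;(1))
  • {7,9}:  v_{7} + v_{9} = v_{3}  ⟹  sig = (2;(1))
  • {2,9}:  v_{2} + v_{9} = v_{0} + v_{8}  ⟹  sig = (2;(1,1))
  • {8,9}:  v_{8} + v_{9} = v_{0} + v_{5}  ⟹  sig = (2;(1,1))
  • {2,3}:  v_{2} + v_{3} = v_{0} + v_{7} + v_{8}  ⟹  sig = (2;(1,1,1))
  • {3,8}:  v_{3} + v_{8} = v_{0} + v_{5} + v_{7}  ⟹  sig = (2;(1,1,1))
  • {2,4}:  v_{2} + v_{4} = v_{0} + v_{5} + 2·v_{7} + v_{8}  ⟹  sig = (2;(1,1,1,2))
  • {1,4}:  v_{1} + v_{4} = v_{5} + 2·v_{7}  ⟹  sig = (2;(1,2))
  • {4,9}:  v_{4} + v_{9} = 2·v_{3} + v_{5}  ⟹  sig = (2;(1,2))
  • {4,8}:  v_{4} + v_{8} = v_{0} + 2·v_{5} + 2·v_{7}  ⟹  sig = (2;(1,2,2))
  • {2,5}:  v_{2} + v_{5} = 2·v_{8}  ⟹  sig = (2;(2))
  • {0,1,5}:  v_{0} + v_{1} + v_{5} = v_{8}  ⟹  sig = (3;(1))
  • {0,1,8}:  v_{0} + v_{1} + v_{8} = v_{2}  ⟹  sig = (3;(1))
  • {0,4,6}:  v_{0} + v_{4} + v_{6} = v_{7}  ⟹  sig = (3;(1))
  • {3,5,7}:  v_{3} + v_{5} + v_{7} = v_{4}  ⟹  sig = (3;(1))
  • {2,6,7}:  v_{2} + v_{6} + v_{7} = v_{0} + 3·v_{1}  ⟹  sig = (3;(1,3))
  • {6,7,8}:  v_{6} + v_{7} + v_{8} = 2·v_{1}  ⟹  sig = (3;(2))
  • {0,3,5,6}:  v_{0} + v_{3} + v_{5} + v_{6} = 0  ⟹  sig = (4;())
  • {0,5,6,7}:  v_{0} + v_{5} + v_{6} + v_{7} = v_{1}  ⟹  sig = (4;(1))

Sorted signature multiset PRS(X):
{ (2;()),  (2;(1)) ×2,  (2;(1,1)) ×2,  (2;(1,1,1)) ×2,  (2;(1,1,1,2)),  (2;(1,2)) ×2,  (2;(1,2,2)),  (2;(2)),  (3;(1)) ×4,  (3;(1,3)),  (3;(2)),  (4;()),  (4;(1)) }


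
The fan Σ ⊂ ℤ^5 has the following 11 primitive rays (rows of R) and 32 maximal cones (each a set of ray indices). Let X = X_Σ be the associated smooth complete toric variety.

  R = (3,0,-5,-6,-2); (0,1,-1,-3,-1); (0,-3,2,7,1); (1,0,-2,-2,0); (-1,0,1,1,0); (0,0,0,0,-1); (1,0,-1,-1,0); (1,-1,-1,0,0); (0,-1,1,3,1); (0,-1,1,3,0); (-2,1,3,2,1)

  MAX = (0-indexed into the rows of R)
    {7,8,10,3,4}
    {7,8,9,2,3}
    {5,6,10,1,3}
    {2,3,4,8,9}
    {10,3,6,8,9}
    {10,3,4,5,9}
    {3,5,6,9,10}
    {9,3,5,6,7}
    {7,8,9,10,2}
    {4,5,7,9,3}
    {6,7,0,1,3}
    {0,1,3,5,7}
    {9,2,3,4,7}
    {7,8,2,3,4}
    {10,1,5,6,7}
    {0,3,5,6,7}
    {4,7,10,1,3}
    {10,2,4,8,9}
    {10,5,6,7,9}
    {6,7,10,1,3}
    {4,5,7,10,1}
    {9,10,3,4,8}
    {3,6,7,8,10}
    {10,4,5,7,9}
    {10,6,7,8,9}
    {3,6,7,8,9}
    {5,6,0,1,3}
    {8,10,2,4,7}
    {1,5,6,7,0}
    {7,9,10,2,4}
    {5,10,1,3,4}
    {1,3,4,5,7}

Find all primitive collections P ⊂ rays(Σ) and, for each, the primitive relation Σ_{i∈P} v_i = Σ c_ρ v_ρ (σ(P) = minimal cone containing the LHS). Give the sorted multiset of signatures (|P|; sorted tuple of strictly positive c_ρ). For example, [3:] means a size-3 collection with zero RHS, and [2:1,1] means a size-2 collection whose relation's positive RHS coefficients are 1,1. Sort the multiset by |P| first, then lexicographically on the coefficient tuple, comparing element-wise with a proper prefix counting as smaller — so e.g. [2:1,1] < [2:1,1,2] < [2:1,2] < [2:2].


|primitive collections| = 17. Relations:

  {1,8}:  v_{1} + v_{8} = 0  ⟹  sig = [2:]
  {4,6}:  v_{4} + v_{6} = 0  ⟹  sig = [2:]
  {1,9}:  v_{1} + v_{9} = v_{5}  ⟹  sig = [2:1]
  {5,8}:  v_{5} + v_{8} = v_{9}  ⟹  sig = [2:1]
  {0,10}:  v_{0} + v_{10} = v_{1} + v_{6}  ⟹  sig = [2:1,1]
  {1,2}:  v_{1} + v_{2} = v_{4} + v_{7} + v_{9}  ⟹  sig = [2:1,1,1]
  {2,6}:  v_{2} + v_{6} = v_{7} + v_{8} + v_{9}  ⟹  sig = [2:1,1,1]
  {0,4}:  v_{0} + v_{4} = v_{1} + v_{3} + v_{5} + v_{7}  ⟹  sig = [2:1,1,1,1]
  {0,8}:  v_{0} + v_{8} = v_{3} + v_{5} + v_{6} + v_{7}  ⟹  sig = [2:1,1,1,1]
  {0,2}:  v_{0} + v_{2} = v_{3} + v_{5} + 2·v_{7} + v_{9}  ⟹  sig = [2:1,1,1,2]
  {0,9}:  v_{0} + v_{9} = v_{3} + 2·v_{5} + v_{6} + v_{7}  ⟹  sig = [2:1,1,1,2]
  {2,5}:  v_{2} + v_{5} = v_{4} + v_{7} + 2·v_{9}  ⟹  sig = [2:1,1,2]
  {2,3,10}:  v_{2} + v_{3} + v_{10} = v_{4} + 2·v_{8}  ⟹  sig = [3:1,2]
  {3,5,7,10}:  v_{3} + v_{5} + v_{7} + v_{10} = 0  ⟹  sig = [4:]
  {3,7,9,10}:  v_{3} + v_{7} + v_{9} + v_{10} = v_{8}  ⟹  sig = [4:1]
  {4,7,8,9}:  v_{4} + v_{7} + v_{8} + v_{9} = v_{2}  ⟹  sig = [4:1]
  {1,3,5,6,7}:  v_{1} + v_{3} + v_{5} + v_{6} + v_{7} = v_{0}  ⟹  sig = [5:1]

Hence PRS(X_Σ) =
    [2:]
    [2:]
    [2:1]
    [2:1]
    [2:1,1]
    [2:1,1,1]
    [2:1,1,1]
    [2:1,1,1,1]
    [2:1,1,1,1]
    [2:1,1,1,2]
    [2:1,1,1,2]
    [2:1,1,2]
    [3:1,2]
    [4:]
    [4:1]
    [4:1]
    [5:1]


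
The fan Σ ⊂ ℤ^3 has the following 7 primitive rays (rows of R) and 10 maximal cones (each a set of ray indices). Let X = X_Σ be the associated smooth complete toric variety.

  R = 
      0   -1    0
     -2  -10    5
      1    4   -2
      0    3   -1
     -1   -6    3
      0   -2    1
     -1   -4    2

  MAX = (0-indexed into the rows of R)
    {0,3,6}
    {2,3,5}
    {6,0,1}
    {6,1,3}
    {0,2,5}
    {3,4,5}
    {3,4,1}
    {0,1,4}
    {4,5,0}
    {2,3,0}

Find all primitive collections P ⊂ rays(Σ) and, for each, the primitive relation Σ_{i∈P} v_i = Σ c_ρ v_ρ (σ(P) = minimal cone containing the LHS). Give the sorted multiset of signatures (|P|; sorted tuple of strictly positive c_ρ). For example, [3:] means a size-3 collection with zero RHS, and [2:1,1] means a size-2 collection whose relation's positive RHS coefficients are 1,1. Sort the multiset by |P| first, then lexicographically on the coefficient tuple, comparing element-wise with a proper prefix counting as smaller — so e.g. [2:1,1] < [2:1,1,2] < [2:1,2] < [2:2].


9 minimal non-faces of Δ(Σ) (on 7 rays):

  P={2,6}:  v_{2} + v_{6} = 0  ⇒ sig = [2:]
  P={1,2}:  v_{1} + v_{2} = v_{4}  ⇒ sig = [2:1]
  P={2,4}:  v_{2} + v_{4} = v_{5}  ⇒ sig = [2:1]
  P={4,6}:  v_{4} + v_{6} = v_{1}  ⇒ sig = [2:1]
  P={5,6}:  v_{5} + v_{6} = v_{4}  ⇒ sig = [2:1]
  P={1,5}:  v_{1} + v_{5} = 2·v_{4}  ⇒ sig = [2:2]
  P={0,3,5}:  v_{0} + v_{3} + v_{5} = 0  ⇒ sig = [3:]
  P={0,3,4}:  v_{0} + v_{3} + v_{4} = v_{6}  ⇒ sig = [3:1]
  P={0,1,3}:  v_{0} + v_{1} + v_{3} = 2·v_{6}  ⇒ sig = [3:2]

so the primitive-relation signature multiset is
    [2:]
    [2:1]
    [2:1]
    [2:1]
    [2:1]
    [2:2]
    [3:]
    [3:1]
    [3:2]


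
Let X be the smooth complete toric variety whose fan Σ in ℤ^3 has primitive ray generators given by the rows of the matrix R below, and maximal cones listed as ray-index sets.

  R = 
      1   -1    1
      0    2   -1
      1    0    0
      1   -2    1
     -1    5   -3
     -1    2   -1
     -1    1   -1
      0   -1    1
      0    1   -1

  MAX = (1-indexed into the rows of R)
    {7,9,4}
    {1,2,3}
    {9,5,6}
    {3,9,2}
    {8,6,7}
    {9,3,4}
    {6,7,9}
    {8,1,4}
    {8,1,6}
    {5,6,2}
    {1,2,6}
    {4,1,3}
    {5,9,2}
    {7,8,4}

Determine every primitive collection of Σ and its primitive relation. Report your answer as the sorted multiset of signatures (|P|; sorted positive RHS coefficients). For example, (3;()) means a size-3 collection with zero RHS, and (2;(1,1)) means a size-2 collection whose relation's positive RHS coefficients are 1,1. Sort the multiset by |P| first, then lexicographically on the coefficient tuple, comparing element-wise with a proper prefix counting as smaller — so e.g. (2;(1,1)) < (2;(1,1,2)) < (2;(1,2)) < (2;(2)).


Primitive collections (16):

  P={1,7}:  v_{1} + v_{7} = 0 — sig = (2;())
  P={4,6}:  v_{4} + v_{6} = 0 — sig = (2;())
  P={8,9}:  v_{8} + v_{9} = 0 — sig = (2;())
  P={1,9}:  v_{1} + v_{9} = v_{3} — sig = (2;(1))
  P={2,4}:  v_{2} + v_{4} = v_{3} — sig = (2;(1))
  P={3,6}:  v_{3} + v_{6} = v_{2} — sig = (2;(1))
  P={3,7}:  v_{3} + v_{7} = v_{9} — sig = (2;(1))
  P={3,8}:  v_{3} + v_{8} = v_{1} — sig = (2;(1))
  P={2,7}:  v_{2} + v_{7} = v_{6} + v_{9} — sig = (2;(1,1))
  P={2,8}:  v_{2} + v_{8} = v_{1} + v_{6} — sig = (2;(1,1))
  P={4,5}:  v_{4} + v_{5} = v_{2} + v_{9} — sig = (2;(1,1))
  P={5,8}:  v_{5} + v_{8} = v_{2} + v_{6} — sig = (2;(1,1))
  P={3,5}:  v_{3} + v_{5} = 2·v_{2} + v_{9} — sig = (2;(1,2))
  P={1,5}:  v_{1} + v_{5} = 2·v_{2} — sig = (2;(2))
  P={5,7}:  v_{5} + v_{7} = 2·v_{6} + 2·v_{9} — sig = (2;(2,2))
  P={2,6,9}:  v_{2} + v_{6} + v_{9} = v_{5} — sig = (3;(1))

Hence PRS(X_Σ) =
[(2;()), (2;()), (2;()), (2;(1)), (2;(1)), (2;(1)), (2;(1)), (2;(1)), (2;(1,1)), (2;(1,1)), (2;(1,1)), (2;(1,1)), (2;(1,2)), (2;(2)), (2;(2,2)), (3;(1))]


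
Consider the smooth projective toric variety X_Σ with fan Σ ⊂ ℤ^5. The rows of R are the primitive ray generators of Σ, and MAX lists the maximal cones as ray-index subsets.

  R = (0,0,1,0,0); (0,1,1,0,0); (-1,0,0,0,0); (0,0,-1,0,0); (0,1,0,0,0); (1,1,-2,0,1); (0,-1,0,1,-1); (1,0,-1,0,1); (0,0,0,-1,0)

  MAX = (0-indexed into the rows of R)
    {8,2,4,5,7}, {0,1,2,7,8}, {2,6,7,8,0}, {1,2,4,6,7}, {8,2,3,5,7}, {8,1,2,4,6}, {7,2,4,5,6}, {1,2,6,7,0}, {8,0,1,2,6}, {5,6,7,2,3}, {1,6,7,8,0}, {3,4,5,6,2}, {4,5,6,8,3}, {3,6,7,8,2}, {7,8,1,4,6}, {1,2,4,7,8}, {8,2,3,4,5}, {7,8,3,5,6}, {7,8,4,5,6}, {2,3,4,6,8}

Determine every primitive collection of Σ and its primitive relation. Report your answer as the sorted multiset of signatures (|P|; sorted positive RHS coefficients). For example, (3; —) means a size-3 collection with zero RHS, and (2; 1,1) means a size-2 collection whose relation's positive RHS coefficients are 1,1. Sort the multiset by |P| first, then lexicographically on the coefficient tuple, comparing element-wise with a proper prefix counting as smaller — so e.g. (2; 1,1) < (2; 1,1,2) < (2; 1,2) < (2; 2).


9 collections generate NE(X_Σ); each relation:

  P={0,3}:  v_{0} + v_{3} = 0  ⇒ sig = (2; —)
  P={0,4}:  v_{0} + v_{4} = v_{1}  ⇒ sig = (2; 1)
  P={1,3}:  v_{1} + v_{3} = v_{4}  ⇒ sig = (2; 1)
  P={0,5}:  v_{0} + v_{5} = v_{4} + v_{7}  ⇒ sig = (2; 1,1)
  P={1,5}:  v_{1} + v_{5} = 2·v_{4} + v_{7}  ⇒ sig = (2; 1,2)
  P={3,4,7}:  v_{3} + v_{4} + v_{7} = v_{5}  ⇒ sig = (3; 1)
  P={2,5,6,8}:  v_{2} + v_{5} + v_{6} + v_{8} = 2·v_{3}  ⇒ sig = (4; 2)
  P={1,2,6,7,8}:  v_{1} + v_{2} + v_{6} + v_{7} + v_{8} = 0  ⇒ sig = (5; —)
  P={2,4,6,7,8}:  v_{2} + v_{4} + v_{6} + v_{7} + v_{8} = v_{3}  ⇒ sig = (5; 1)

Hence PRS(X_Σ) =
{ (2; —),  (2; 1) ×2,  (2; 1,1),  (2; 1,2),  (3; 1),  (4; 2),  (5; —),  (5; 1) }


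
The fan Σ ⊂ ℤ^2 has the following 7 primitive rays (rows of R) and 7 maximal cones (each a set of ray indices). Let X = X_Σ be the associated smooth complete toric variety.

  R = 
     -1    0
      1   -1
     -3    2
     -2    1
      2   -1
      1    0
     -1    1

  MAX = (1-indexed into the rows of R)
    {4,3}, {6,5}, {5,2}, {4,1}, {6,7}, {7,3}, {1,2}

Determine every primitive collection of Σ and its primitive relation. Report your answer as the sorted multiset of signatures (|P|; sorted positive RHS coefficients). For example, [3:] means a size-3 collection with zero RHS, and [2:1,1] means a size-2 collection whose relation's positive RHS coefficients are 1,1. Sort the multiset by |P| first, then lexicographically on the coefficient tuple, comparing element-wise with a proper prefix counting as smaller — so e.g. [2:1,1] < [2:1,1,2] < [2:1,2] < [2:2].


14 minimal non-faces of Δ(Σ) (on 7 rays):

  {1,6}:  v_{1} + v_{6} = 0 ; sig = [2:]
  {2,7}:  v_{2} + v_{7} = 0 ; sig = [2:]
  {4,5}:  v_{4} + v_{5} = 0 ; sig = [2:]
  {1,5}:  v_{1} + v_{5} = v_{2} ; sig = [2:1]
  {1,7}:  v_{1} + v_{7} = v_{4} ; sig = [2:1]
  {2,3}:  v_{2} + v_{3} = v_{4} ; sig = [2:1]
  {2,4}:  v_{2} + v_{4} = v_{1} ; sig = [2:1]
  {2,6}:  v_{2} + v_{6} = v_{5} ; sig = [2:1]
  {3,5}:  v_{3} + v_{5} = v_{7} ; sig = [2:1]
  {4,6}:  v_{4} + v_{6} = v_{7} ; sig = [2:1]
  {4,7}:  v_{4} + v_{7} = v_{3} ; sig = [2:1]
  {5,7}:  v_{5} + v_{7} = v_{6} ; sig = [2:1]
  {1,3}:  v_{1} + v_{3} = 2·v_{4} ; sig = [2:2]
  {3,6}:  v_{3} + v_{6} = 2·v_{7} ; sig = [2:2]

Sorted signature multiset PRS(X):
{ [2:] ×3,  [2:1] ×9,  [2:2] ×2 }


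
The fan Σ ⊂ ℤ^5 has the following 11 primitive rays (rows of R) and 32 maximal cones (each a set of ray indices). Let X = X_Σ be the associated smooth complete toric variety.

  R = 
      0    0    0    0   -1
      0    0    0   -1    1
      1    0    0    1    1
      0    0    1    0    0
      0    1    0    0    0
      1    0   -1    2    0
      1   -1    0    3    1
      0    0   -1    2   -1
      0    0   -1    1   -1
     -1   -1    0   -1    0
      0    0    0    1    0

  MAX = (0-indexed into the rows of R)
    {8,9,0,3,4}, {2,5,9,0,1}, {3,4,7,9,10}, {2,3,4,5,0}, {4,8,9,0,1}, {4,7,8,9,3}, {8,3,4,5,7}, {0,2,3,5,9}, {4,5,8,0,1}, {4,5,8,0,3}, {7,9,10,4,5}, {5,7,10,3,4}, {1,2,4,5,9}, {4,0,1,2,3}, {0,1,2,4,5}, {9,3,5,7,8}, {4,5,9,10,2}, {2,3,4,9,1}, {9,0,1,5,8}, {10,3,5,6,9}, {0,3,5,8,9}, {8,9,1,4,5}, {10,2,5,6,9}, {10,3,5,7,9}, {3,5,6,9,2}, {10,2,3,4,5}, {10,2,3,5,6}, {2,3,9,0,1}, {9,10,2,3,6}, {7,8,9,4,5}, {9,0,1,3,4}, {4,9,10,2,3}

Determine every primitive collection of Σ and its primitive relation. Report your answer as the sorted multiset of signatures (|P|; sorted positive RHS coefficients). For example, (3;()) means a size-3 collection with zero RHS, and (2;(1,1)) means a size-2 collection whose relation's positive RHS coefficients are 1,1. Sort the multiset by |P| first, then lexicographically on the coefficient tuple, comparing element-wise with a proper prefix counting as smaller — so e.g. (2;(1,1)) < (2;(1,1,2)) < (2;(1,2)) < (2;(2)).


Minimal non-faces — 18 found among 11 rays, 32 max cones:

  • {2,8}:  v_{2} + v_{8} = v_{5}  ⇒ sig = (2;(1))
  • {8,10}:  v_{8} + v_{10} = v_{7}  ⇒ sig = (2;(1))
  • {0,10}:  v_{0} + v_{10} = v_{3} + v_{8}  ⇒ sig = (2;(1,1))
  • {2,7}:  v_{2} + v_{7} = v_{5} + v_{10}  ⇒ sig = (2;(1,1))
  • {1,7}:  v_{1} + v_{7} = v_{4} + v_{5} + v_{9}  ⇒ sig = (2;(1,1,1))
  • {1,10}:  v_{1} + v_{10} = v_{2} + v_{4} + v_{9}  ⇒ sig = (2;(1,1,1))
  • {6,8}:  v_{6} + v_{8} = v_{3} + 2·v_{5} + v_{9} + v_{10}  ⇒ sig = (2;(1,1,1,2))
  • {1,6}:  v_{1} + v_{6} = 2·v_{2} + v_{9} + v_{10}  ⇒ sig = (2;(1,1,2))
  • {6,7}:  v_{6} + v_{7} = v_{3} + 2·v_{5} + v_{9} + 2·v_{10}  ⇒ sig = (2;(1,1,2,2))
  • {0,7}:  v_{0} + v_{7} = v_{3} + 2·v_{8}  ⇒ sig = (2;(1,2))
  • {4,6}:  v_{4} + v_{6} = v_{2} + 2·v_{10}  ⇒ sig = (2;(1,2))
  • {0,6}:  v_{0} + v_{6} = 2·v_{3} + 2·v_{5} + v_{9}  ⇒ sig = (2;(1,2,2))
  • {1,3,8}:  v_{1} + v_{3} + v_{8} = 0  ⇒ sig = (3;())
  • {1,3,5}:  v_{1} + v_{3} + v_{5} = v_{2}  ⇒ sig = (3;(1))
  • {0,2,4,9}:  v_{0} + v_{2} + v_{4} + v_{9} = 0  ⇒ sig = (4;())
  • {0,4,5,9}:  v_{0} + v_{4} + v_{5} + v_{9} = v_{8}  ⇒ sig = (4;(1))
  • {3,4,5,9}:  v_{3} + v_{4} + v_{5} + v_{9} = v_{10}  ⇒ sig = (4;(1))
  • {2,3,5,9,10}:  v_{2} + v_{3} + v_{5} + v_{9} + v_{10} = v_{6}  ⇒ sig = (5;(1))

Sorted signature multiset PRS(X):
    (2;(1))
    (2;(1))
    (2;(1,1))
    (2;(1,1))
    (2;(1,1,1))
    (2;(1,1,1))
    (2;(1,1,1,2))
    (2;(1,1,2))
    (2;(1,1,2,2))
    (2;(1,2))
    (2;(1,2))
    (2;(1,2,2))
    (3;())
    (3;(1))
    (4;())
    (4;(1))
    (4;(1))
    (5;(1))


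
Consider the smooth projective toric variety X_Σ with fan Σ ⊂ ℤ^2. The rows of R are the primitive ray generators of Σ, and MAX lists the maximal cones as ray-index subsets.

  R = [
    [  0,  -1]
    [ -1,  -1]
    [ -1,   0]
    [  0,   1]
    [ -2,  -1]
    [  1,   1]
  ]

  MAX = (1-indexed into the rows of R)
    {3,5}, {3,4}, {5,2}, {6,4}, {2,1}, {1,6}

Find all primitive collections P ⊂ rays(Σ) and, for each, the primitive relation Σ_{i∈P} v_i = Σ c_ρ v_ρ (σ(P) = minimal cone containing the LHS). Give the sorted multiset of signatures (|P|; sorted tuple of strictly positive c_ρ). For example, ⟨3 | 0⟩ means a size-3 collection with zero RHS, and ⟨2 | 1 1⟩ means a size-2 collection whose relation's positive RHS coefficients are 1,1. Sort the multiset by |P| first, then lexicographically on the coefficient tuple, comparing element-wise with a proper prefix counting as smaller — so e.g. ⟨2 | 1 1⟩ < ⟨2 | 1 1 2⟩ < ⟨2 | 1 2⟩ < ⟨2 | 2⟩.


Minimal non-faces — 9 found among 6 rays, 6 max cones:

  P = {1,4}:  v_{1} + v_{4} = 0 — sig = ⟨2 | 0⟩
  P = {2,6}:  v_{2} + v_{6} = 0 — sig = ⟨2 | 0⟩
  P = {1,3}:  v_{1} + v_{3} = v_{2} — sig = ⟨2 | 1⟩
  P = {2,3}:  v_{2} + v_{3} = v_{5} — sig = ⟨2 | 1⟩
  P = {2,4}:  v_{2} + v_{4} = v_{3} — sig = ⟨2 | 1⟩
  P = {3,6}:  v_{3} + v_{6} = v_{4} — sig = ⟨2 | 1⟩
  P = {5,6}:  v_{5} + v_{6} = v_{3} — sig = ⟨2 | 1⟩
  P = {1,5}:  v_{1} + v_{5} = 2·v_{2} — sig = ⟨2 | 2⟩
  P = {4,5}:  v_{4} + v_{5} = 2·v_{3} — sig = ⟨2 | 2⟩

Sorted signature multiset PRS(X):
    |P|=2: 9 collections, coeffs (), (), (1), (1), (1), (1), (1), (2), (2)


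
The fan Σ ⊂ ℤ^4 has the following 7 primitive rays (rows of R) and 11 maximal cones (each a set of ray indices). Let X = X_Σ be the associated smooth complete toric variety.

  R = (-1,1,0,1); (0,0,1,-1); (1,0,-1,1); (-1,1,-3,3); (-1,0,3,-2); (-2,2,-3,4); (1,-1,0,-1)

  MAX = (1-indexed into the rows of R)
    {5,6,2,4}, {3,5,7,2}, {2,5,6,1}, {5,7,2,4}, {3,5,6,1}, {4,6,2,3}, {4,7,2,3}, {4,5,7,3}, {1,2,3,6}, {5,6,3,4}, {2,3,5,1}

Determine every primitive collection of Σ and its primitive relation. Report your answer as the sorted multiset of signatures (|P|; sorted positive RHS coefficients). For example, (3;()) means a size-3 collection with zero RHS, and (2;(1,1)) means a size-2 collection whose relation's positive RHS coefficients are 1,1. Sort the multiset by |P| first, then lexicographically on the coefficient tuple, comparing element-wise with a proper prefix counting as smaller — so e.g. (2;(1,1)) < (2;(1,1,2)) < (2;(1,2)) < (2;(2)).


5 collections generate NE(X_Σ); each relation:

  • {1,7}:  v_{1} + v_{7} = 0 — sig = (2;())
  • {1,4}:  v_{1} + v_{4} = v_{6} — sig = (2;(1))
  • {6,7}:  v_{6} + v_{7} = v_{4} — sig = (2;(1))
  • {2,3,4,5}:  v_{2} + v_{3} + v_{4} + v_{5} = v_{1} — sig = (4;(1))
  • {2,3,5,6}:  v_{2} + v_{3} + v_{5} + v_{6} = 2·v_{1} — sig = (4;(2))

Signatures (|P|; sorted positive RHS coefficients), sorted:
    (2;())
    (2;(1))
    (2;(1))
    (4;(1))
    (4;(2))


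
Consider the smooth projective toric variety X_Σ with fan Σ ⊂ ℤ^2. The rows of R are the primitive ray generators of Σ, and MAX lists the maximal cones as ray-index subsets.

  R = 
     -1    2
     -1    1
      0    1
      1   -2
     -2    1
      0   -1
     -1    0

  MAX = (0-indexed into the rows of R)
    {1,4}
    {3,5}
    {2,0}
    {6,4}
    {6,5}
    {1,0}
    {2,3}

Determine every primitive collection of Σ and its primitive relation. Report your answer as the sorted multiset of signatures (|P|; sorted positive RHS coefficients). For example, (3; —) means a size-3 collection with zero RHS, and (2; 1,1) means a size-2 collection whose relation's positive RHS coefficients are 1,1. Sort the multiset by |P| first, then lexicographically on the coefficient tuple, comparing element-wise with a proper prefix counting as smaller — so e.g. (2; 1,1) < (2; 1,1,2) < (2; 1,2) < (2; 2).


Primitive collections (14):

  • {0,3}:  v_{0} + v_{3} = 0 — sig = (2; —)
  • {2,5}:  v_{2} + v_{5} = 0 — sig = (2; —)
  • {0,5}:  v_{0} + v_{5} = v_{1} — sig = (2; 1)
  • {1,2}:  v_{1} + v_{2} = v_{0} — sig = (2; 1)
  • {1,3}:  v_{1} + v_{3} = v_{5} — sig = (2; 1)
  • {1,5}:  v_{1} + v_{5} = v_{6} — sig = (2; 1)
  • {1,6}:  v_{1} + v_{6} = v_{4} — sig = (2; 1)
  • {2,6}:  v_{2} + v_{6} = v_{1} — sig = (2; 1)
  • {3,4}:  v_{3} + v_{4} = v_{5} + v_{6} — sig = (2; 1,1)
  • {0,6}:  v_{0} + v_{6} = 2·v_{1} — sig = (2; 2)
  • {2,4}:  v_{2} + v_{4} = 2·v_{1} — sig = (2; 2)
  • {3,6}:  v_{3} + v_{6} = 2·v_{5} — sig = (2; 2)
  • {4,5}:  v_{4} + v_{5} = 2·v_{6} — sig = (2; 2)
  • {0,4}:  v_{0} + v_{4} = 3·v_{1} — sig = (2; 3)

Hence PRS(X_Σ) =
{ (2; —) ×2,  (2; 1) ×6,  (2; 1,1),  (2; 2) ×4,  (2; 3) }


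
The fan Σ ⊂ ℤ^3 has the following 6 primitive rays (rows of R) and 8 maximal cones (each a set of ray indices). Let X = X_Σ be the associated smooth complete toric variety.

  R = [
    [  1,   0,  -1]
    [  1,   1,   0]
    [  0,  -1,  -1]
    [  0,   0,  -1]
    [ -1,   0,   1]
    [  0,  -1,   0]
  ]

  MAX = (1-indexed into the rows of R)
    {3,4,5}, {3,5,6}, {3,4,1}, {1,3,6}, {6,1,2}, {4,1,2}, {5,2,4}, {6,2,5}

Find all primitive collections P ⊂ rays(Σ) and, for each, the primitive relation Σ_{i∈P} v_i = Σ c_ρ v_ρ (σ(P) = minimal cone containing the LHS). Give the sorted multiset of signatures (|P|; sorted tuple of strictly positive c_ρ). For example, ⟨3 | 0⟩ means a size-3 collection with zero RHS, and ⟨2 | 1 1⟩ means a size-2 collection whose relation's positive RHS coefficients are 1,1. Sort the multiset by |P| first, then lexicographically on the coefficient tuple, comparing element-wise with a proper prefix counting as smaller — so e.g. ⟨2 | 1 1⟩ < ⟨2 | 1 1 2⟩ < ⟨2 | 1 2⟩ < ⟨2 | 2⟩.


Δ(Σ) — 6 vertices, 3 min non-faces:

  • {1,5}:  v_{1} + v_{5} = 0 — sig = ⟨2 | 0⟩
  • {2,3}:  v_{2} + v_{3} = v_{1} — sig = ⟨2 | 1⟩
  • {4,6}:  v_{4} + v_{6} = v_{3} — sig = ⟨2 | 1⟩

Signatures (|P|; sorted positive RHS coefficients), sorted:
    |P|=2: 3 collections, coeffs (), (1), (1)


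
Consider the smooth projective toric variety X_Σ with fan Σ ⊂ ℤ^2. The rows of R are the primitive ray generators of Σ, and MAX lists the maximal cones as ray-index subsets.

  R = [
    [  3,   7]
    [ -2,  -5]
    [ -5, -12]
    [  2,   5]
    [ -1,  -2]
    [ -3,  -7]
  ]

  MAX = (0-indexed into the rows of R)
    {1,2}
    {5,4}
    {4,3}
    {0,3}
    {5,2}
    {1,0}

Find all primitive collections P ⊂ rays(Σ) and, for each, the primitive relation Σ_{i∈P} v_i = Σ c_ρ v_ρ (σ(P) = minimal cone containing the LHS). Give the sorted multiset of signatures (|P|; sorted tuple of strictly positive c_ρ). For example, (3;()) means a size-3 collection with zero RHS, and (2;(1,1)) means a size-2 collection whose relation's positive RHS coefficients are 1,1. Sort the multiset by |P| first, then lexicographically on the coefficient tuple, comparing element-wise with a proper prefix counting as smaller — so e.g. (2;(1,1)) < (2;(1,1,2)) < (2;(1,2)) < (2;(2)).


Primitive collections (9):

  {0,5}:  v_{0} + v_{5} = 0 — sig = (2;())
  {1,3}:  v_{1} + v_{3} = 0 — sig = (2;())
  {0,2}:  v_{0} + v_{2} = v_{1} — sig = (2;(1))
  {0,4}:  v_{0} + v_{4} = v_{3} — sig = (2;(1))
  {1,4}:  v_{1} + v_{4} = v_{5} — sig = (2;(1))
  {1,5}:  v_{1} + v_{5} = v_{2} — sig = (2;(1))
  {2,3}:  v_{2} + v_{3} = v_{5} — sig = (2;(1))
  {3,5}:  v_{3} + v_{5} = v_{4} — sig = (2;(1))
  {2,4}:  v_{2} + v_{4} = 2·v_{5} — sig = (2;(2))

Hence PRS(X_Σ) =
[(2;()), (2;()), (2;(1)), (2;(1)), (2;(1)), (2;(1)), (2;(1)), (2;(1)), (2;(2))]


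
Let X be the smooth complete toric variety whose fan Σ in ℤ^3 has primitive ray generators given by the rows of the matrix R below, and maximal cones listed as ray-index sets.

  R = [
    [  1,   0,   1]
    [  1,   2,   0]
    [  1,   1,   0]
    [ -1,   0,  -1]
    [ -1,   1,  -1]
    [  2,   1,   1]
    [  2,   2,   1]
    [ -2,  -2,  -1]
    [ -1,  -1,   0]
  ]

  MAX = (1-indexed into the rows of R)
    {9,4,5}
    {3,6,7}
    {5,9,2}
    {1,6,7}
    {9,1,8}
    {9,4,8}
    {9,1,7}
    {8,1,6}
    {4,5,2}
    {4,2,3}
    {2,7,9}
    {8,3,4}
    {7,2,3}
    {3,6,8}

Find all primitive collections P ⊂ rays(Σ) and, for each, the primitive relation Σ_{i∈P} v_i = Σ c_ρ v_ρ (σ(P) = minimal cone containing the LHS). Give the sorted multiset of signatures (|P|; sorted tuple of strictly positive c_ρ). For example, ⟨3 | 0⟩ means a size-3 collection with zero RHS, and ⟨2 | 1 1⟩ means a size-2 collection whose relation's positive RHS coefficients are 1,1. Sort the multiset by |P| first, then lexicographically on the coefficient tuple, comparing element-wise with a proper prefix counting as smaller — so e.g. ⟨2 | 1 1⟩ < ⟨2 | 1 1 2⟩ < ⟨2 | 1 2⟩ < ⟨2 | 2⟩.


The 16 primitive collections of Σ (r=9, n=3):

  P={1,4}:  v_{1} + v_{4} = 0  ⇒ sig = ⟨2 | 0⟩
  P={3,9}:  v_{3} + v_{9} = 0  ⇒ sig = ⟨2 | 0⟩
  P={7,8}:  v_{7} + v_{8} = 0  ⇒ sig = ⟨2 | 0⟩
  P={1,2}:  v_{1} + v_{2} = v_{7}  ⇒ sig = ⟨2 | 1⟩
  P={1,3}:  v_{1} + v_{3} = v_{6}  ⇒ sig = ⟨2 | 1⟩
  P={2,8}:  v_{2} + v_{8} = v_{4}  ⇒ sig = ⟨2 | 1⟩
  P={4,6}:  v_{4} + v_{6} = v_{3}  ⇒ sig = ⟨2 | 1⟩
  P={4,7}:  v_{4} + v_{7} = v_{2}  ⇒ sig = ⟨2 | 1⟩
  P={5,6}:  v_{5} + v_{6} = v_{2}  ⇒ sig = ⟨2 | 1⟩
  P={6,9}:  v_{6} + v_{9} = v_{1}  ⇒ sig = ⟨2 | 1⟩
  P={1,5}:  v_{1} + v_{5} = v_{2} + v_{9}  ⇒ sig = ⟨2 | 1 1⟩
  P={2,6}:  v_{2} + v_{6} = v_{3} + v_{7}  ⇒ sig = ⟨2 | 1 1⟩
  P={3,5}:  v_{3} + v_{5} = v_{2} + v_{4}  ⇒ sig = ⟨2 | 1 1⟩
  P={5,7}:  v_{5} + v_{7} = 2·v_{2} + v_{9}  ⇒ sig = ⟨2 | 1 2⟩
  P={5,8}:  v_{5} + v_{8} = 2·v_{4} + v_{9}  ⇒ sig = ⟨2 | 1 2⟩
  P={2,4,9}:  v_{2} + v_{4} + v_{9} = v_{5}  ⇒ sig = ⟨3 | 1⟩

Hence PRS(X_Σ) =
    |P|=2: 15 collections, coeffs (), (), (), (1), (1), (1), (1), (1), (1), (1), (1,1), (1,1), (1,1), (1,2), (1,2)
    |P|=3: 1 collection, coeffs (1)


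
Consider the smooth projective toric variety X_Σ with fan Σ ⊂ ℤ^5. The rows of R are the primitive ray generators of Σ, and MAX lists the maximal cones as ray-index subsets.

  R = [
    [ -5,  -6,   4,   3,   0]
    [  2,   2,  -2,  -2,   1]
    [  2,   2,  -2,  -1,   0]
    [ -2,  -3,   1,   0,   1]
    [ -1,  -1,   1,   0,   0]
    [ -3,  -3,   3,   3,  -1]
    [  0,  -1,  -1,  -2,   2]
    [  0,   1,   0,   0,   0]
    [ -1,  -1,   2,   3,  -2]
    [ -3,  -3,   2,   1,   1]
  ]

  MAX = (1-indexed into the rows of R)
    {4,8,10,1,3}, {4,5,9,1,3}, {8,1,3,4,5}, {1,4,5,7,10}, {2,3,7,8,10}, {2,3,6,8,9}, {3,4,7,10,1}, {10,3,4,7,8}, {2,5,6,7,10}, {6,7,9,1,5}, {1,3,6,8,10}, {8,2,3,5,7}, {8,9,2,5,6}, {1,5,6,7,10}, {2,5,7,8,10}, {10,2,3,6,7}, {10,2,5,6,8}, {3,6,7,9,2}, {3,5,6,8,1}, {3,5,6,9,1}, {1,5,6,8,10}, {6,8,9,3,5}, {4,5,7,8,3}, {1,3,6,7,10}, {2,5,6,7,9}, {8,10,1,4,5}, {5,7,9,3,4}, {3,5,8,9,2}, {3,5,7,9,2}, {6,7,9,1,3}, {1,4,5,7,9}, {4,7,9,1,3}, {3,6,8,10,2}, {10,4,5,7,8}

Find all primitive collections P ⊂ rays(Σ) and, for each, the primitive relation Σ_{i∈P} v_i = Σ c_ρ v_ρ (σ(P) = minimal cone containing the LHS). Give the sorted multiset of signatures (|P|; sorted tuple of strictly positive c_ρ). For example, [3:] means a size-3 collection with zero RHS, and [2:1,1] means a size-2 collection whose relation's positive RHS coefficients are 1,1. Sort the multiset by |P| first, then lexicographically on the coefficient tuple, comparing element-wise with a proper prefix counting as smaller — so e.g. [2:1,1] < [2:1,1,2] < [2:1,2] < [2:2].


Primitive collections (13):

  • {2,4}:  v_{2} + v_{4} = v_{7}  →  sig = [2:1]
  • {4,6}:  v_{4} + v_{6} = v_{1}  →  sig = [2:1]
  • {1,2}:  v_{1} + v_{2} = v_{6} + v_{7}  →  sig = [2:1,1]
  • {9,10}:  v_{9} + v_{10} = v_{2} + 2·v_{6}  →  sig = [2:1,2]
  • {4,8,9}:  v_{4} + v_{8} + v_{9} = v_{6}  →  sig = [3:1]
  • {6,7,8}:  v_{6} + v_{7} + v_{8} = v_{10}  →  sig = [3:1]
  • {1,7,8}:  v_{1} + v_{7} + v_{8} = v_{4} + v_{10}  →  sig = [3:1,1]
  • {3,5,10}:  v_{3} + v_{5} + v_{10} = v_{4} + v_{8}  →  sig = [3:1,1]
  • {7,8,9}:  v_{7} + v_{8} + v_{9} = v_{2} + v_{6}  →  sig = [3:1,1]
  • {1,8,9}:  v_{1} + v_{8} + v_{9} = 2·v_{6}  →  sig = [3:2]
  • {2,3,5,6}:  v_{2} + v_{3} + v_{5} + v_{6} = 0  →  sig = [4:]
  • {3,5,6,7}:  v_{3} + v_{5} + v_{6} + v_{7} = v_{4}  →  sig = [4:1]
  • {1,3,5,7}:  v_{1} + v_{3} + v_{5} + v_{7} = 2·v_{4}  →  sig = [4:2]

Hence PRS(X_Σ) =
[[2:1], [2:1], [2:1,1], [2:1,2], [3:1], [3:1], [3:1,1], [3:1,1], [3:1,1], [3:2], [4:], [4:1], [4:2]]


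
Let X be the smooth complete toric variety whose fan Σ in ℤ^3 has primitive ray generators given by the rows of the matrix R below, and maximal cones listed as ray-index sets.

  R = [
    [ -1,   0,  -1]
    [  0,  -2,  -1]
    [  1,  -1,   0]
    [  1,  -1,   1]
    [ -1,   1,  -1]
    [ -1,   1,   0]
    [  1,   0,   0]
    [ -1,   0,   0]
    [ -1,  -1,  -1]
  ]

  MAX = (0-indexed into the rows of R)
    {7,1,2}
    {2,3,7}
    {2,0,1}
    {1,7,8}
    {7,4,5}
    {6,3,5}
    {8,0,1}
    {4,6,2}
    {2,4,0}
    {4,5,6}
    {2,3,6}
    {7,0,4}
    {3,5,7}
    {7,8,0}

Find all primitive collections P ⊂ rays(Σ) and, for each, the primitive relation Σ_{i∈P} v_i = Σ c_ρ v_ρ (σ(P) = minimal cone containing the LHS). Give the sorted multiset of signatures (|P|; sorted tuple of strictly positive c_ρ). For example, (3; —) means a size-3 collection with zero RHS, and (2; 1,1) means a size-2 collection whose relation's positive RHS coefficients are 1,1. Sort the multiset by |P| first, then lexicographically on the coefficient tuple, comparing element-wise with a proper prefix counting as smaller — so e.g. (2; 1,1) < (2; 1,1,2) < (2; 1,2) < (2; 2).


18 minimal non-faces of Δ(Σ) (on 9 rays):

  P = {2,5}:  v_{2} + v_{5} = 0  ⇒ sig = (2; —)
  P = {3,4}:  v_{3} + v_{4} = 0  ⇒ sig = (2; —)
  P = {6,7}:  v_{6} + v_{7} = 0  ⇒ sig = (2; —)
  P = {1,5}:  v_{1} + v_{5} = v_{8}  ⇒ sig = (2; 1)
  P = {2,8}:  v_{2} + v_{8} = v_{1}  ⇒ sig = (2; 1)
  P = {0,3}:  v_{0} + v_{3} = v_{2} + v_{7}  ⇒ sig = (2; 1,1)
  P = {0,5}:  v_{0} + v_{5} = v_{4} + v_{7}  ⇒ sig = (2; 1,1)
  P = {0,6}:  v_{0} + v_{6} = v_{2} + v_{4}  ⇒ sig = (2; 1,1)
  P = {5,8}:  v_{5} + v_{8} = v_{0} + v_{7}  ⇒ sig = (2; 1,1)
  P = {6,8}:  v_{6} + v_{8} = v_{0} + v_{2}  ⇒ sig = (2; 1,1)
  P = {1,4}:  v_{1} + v_{4} = 2·v_{0} + v_{2}  ⇒ sig = (2; 1,2)
  P = {1,6}:  v_{1} + v_{6} = v_{0} + 2·v_{2}  ⇒ sig = (2; 1,2)
  P = {4,8}:  v_{4} + v_{8} = 2·v_{0}  ⇒ sig = (2; 2)
  P = {3,8}:  v_{3} + v_{8} = 2·v_{2} + 2·v_{7}  ⇒ sig = (2; 2,2)
  P = {1,3}:  v_{1} + v_{3} = 3·v_{2} + 2·v_{7}  ⇒ sig = (2; 2,3)
  P = {0,2,7}:  v_{0} + v_{2} + v_{7} = v_{8}  ⇒ sig = (3; 1)
  P = {2,4,7}:  v_{2} + v_{4} + v_{7} = v_{0}  ⇒ sig = (3; 1)
  P = {0,1,7}:  v_{0} + v_{1} + v_{7} = 2·v_{8}  ⇒ sig = (3; 2)

Signatures (|P|; sorted positive RHS coefficients), sorted:
{ (2; —) ×3,  (2; 1) ×2,  (2; 1,1) ×5,  (2; 1,2) ×2,  (2; 2),  (2; 2,2),  (2; 2,3),  (3; 1) ×2,  (3; 2) }


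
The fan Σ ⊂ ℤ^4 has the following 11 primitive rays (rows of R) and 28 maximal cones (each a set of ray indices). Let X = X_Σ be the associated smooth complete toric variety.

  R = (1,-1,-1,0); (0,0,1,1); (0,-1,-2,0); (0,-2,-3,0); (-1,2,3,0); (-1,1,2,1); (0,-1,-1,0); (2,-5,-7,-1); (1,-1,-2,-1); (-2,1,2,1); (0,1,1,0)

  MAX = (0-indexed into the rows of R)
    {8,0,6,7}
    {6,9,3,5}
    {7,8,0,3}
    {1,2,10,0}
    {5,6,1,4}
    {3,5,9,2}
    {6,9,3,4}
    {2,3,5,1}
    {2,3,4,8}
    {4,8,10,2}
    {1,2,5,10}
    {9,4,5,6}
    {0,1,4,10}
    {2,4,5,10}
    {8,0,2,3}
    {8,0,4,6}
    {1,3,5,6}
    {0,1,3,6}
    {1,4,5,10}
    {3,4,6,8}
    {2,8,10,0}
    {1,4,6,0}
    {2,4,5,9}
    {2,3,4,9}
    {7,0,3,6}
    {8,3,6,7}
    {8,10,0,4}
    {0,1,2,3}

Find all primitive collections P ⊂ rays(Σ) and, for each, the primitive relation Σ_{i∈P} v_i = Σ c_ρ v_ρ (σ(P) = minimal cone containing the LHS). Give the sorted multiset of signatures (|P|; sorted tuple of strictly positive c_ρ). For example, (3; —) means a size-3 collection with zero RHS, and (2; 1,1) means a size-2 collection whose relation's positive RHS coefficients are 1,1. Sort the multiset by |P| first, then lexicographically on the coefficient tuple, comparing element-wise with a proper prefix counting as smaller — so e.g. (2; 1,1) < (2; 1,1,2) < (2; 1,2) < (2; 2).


The 22 primitive collections of Σ (r=11, n=4):

  P={5,8}:  v_{5} + v_{8} = 0  ⇒ sig = (2; —)
  P={6,10}:  v_{6} + v_{10} = 0  ⇒ sig = (2; —)
  P={0,5}:  v_{0} + v_{5} = v_{1}  ⇒ sig = (2; 1)
  P={1,8}:  v_{1} + v_{8} = v_{0}  ⇒ sig = (2; 1)
  P={2,6}:  v_{2} + v_{6} = v_{3}  ⇒ sig = (2; 1)
  P={3,10}:  v_{3} + v_{10} = v_{2}  ⇒ sig = (2; 1)
  P={0,9}:  v_{0} + v_{9} = v_{5} + v_{6}  ⇒ sig = (2; 1,1)
  P={8,9}:  v_{8} + v_{9} = v_{3} + v_{4}  ⇒ sig = (2; 1,1)
  P={5,7}:  v_{5} + v_{7} = v_{0} + v_{3} + v_{6}  ⇒ sig = (2; 1,1,1)
  P={7,10}:  v_{7} + v_{10} = v_{0} + v_{3} + v_{8}  ⇒ sig = (2; 1,1,1)
  P={9,10}:  v_{9} + v_{10} = v_{2} + v_{4} + v_{5}  ⇒ sig = (2; 1,1,1)
  P={1,7}:  v_{1} + v_{7} = 2·v_{0} + v_{3} + v_{6}  ⇒ sig = (2; 1,1,2)
  P={2,7}:  v_{2} + v_{7} = v_{0} + 2·v_{3} + v_{8}  ⇒ sig = (2; 1,1,2)
  P={1,9}:  v_{1} + v_{9} = 2·v_{5} + v_{6}  ⇒ sig = (2; 1,2)
  P={4,7}:  v_{4} + v_{7} = 2·v_{6} + v_{8}  ⇒ sig = (2; 1,2)
  P={7,9}:  v_{7} + v_{9} = v_{3} + 2·v_{6}  ⇒ sig = (2; 1,2)
  P={0,2,4}:  v_{0} + v_{2} + v_{4} = 0  ⇒ sig = (3; —)
  P={0,3,4}:  v_{0} + v_{3} + v_{4} = v_{6}  ⇒ sig = (3; 1)
  P={1,2,4}:  v_{1} + v_{2} + v_{4} = v_{5}  ⇒ sig = (3; 1)
  P={3,4,5}:  v_{3} + v_{4} + v_{5} = v_{9}  ⇒ sig = (3; 1)
  P={1,3,4}:  v_{1} + v_{3} + v_{4} = v_{5} + v_{6}  ⇒ sig = (3; 1,1)
  P={0,3,6,8}:  v_{0} + v_{3} + v_{6} + v_{8} = v_{7}  ⇒ sig = (4; 1)

Signatures (|P|; sorted positive RHS coefficients), sorted:
{ (2; —) ×2,  (2; 1) ×4,  (2; 1,1) ×2,  (2; 1,1,1) ×3,  (2; 1,1,2) ×2,  (2; 1,2) ×3,  (3; —),  (3; 1) ×3,  (3; 1,1),  (4; 1) }


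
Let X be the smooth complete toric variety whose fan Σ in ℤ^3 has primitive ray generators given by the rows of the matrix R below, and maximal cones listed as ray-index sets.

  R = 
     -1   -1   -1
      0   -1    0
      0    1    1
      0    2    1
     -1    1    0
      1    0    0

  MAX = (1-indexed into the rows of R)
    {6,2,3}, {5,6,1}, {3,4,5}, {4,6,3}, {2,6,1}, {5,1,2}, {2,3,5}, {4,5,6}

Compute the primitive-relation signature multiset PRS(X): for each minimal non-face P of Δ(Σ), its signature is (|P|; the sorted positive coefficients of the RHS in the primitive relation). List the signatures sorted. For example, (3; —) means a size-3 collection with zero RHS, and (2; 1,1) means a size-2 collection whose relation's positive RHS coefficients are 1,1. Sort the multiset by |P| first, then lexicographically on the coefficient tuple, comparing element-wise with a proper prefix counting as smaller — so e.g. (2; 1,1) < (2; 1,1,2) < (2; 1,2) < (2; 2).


Primitive collections (5):

  P = {1,4}:  v_{1} + v_{4} = v_{5} — sig = (2; 1)
  P = {2,4}:  v_{2} + v_{4} = v_{3} — sig = (2; 1)
  P = {1,3}:  v_{1} + v_{3} = v_{2} + v_{5} — sig = (2; 1,1)
  P = {2,5,6}:  v_{2} + v_{5} + v_{6} = 0 — sig = (3; —)
  P = {3,5,6}:  v_{3} + v_{5} + v_{6} = v_{4} — sig = (3; 1)

Hence PRS(X_Σ) =
[(2; 1), (2; 1), (2; 1,1), (3; —), (3; 1)]
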